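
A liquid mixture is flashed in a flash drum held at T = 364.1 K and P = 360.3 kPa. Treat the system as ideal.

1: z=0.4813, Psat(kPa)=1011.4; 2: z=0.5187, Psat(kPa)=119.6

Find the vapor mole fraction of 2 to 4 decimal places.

Raoult's law: Kᵢ = Pᵢˢᵃᵗ/P = Pᵢˢᵃᵗ/360.3.
  K_1 = 1011.4/360.3 = 2.807105, K_2 = 119.6/360.3 = 0.331946
Material balance + equilibrium reduce to Σ zᵢ(Kᵢ−1)/(1+ψ(Kᵢ−1)) = 0.
Check two-phase: ΣzᵢKᵢ = 1.5232 > 1 and Σzᵢ/Kᵢ = 1.7341 > 1, so g(0) = 0.5232 > 0 and g(1) = -0.7341 < 0.
Binary case is linear: z₁(K₁−1)(1+ψ(K₂−1)) + z₂(K₂−1)(1+ψ(K₁−1)) = 0
⇒ ψ = [z₁(K₁−1)+z₂(K₂−1)] / [−(K₁−1)(K₂−1)] = 0.52324/1.20724 = 0.4334
Compositions from xᵢ = zᵢ/(1+ψ(Kᵢ−1)), yᵢ = Kᵢxᵢ:
  1: x = 0.2699, y = 0.7576
  2: x = 0.7301, y = 0.2424

y_2 = 0.2424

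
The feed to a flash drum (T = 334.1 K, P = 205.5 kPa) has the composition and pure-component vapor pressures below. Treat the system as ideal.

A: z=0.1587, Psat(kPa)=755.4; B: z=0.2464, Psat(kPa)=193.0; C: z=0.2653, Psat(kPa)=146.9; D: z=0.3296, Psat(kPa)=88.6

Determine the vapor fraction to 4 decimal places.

ψ = 0.1554

Raoult's law: Kᵢ = Pᵢˢᵃᵗ/P = Pᵢˢᵃᵗ/205.5.
  K_A = 755.4/205.5 = 3.675912, K_B = 193.0/205.5 = 0.939173, K_C = 146.9/205.5 = 0.714842, K_D = 88.6/205.5 = 0.431144
Rachford–Rice: g(ψ) = Σ zᵢ(Kᵢ−1)/(1+ψ(Kᵢ−1)) = 0.
g(0) = ΣzᵢKᵢ − 1 = 0.1465 and g(1) = 1 − Σzᵢ/Kᵢ = -0.4411, so a root lies in (0, 1).
Newton iteration, ψ⁰ = 0.34:
  ψ = 0.3400: g = -0.10917, g' = -0.5029 → ψ = 0.1229
  ψ = 0.1229: g = 0.02447, g' = -0.7909 → ψ = 0.1539
  ψ = 0.1539: g = 0.00109, g' = -0.7228 → ψ = 0.1554
Converged at ψ = 0.1554.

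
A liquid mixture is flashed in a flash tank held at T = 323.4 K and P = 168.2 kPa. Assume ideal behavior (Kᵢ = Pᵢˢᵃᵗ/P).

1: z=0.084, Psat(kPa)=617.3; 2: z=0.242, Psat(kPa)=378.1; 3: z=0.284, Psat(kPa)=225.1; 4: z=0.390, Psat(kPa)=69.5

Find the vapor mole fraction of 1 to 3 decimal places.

y_1 = 0.122

Raoult's law: Kᵢ = Pᵢˢᵃᵗ/P = Pᵢˢᵃᵗ/168.2.
  K_1 = 617.3/168.2 = 3.67004, K_2 = 378.1/168.2 = 2.24792, K_3 = 225.1/168.2 = 1.33829, K_4 = 69.5/168.2 = 0.41320
Newton–Raphson from β = 0.57:
  β = 0.570: g = 0.0021, g' = -0.549 → β = 0.574
Converged at β = 0.574.
Compositions from xᵢ = zᵢ/(1+β(Kᵢ−1)), yᵢ = Kᵢxᵢ:
  1: x = 0.033, y = 0.122
  2: x = 0.141, y = 0.317
  3: x = 0.238, y = 0.318
  4: x = 0.588, y = 0.243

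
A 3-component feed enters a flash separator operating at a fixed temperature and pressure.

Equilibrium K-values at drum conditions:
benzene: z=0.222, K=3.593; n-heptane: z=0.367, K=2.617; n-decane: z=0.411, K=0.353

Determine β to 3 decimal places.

β = 0.697

Newton–Raphson from β = 0.5:
  β = 0.500: g = 0.1857, g' = -0.952 → β = 0.695
  β = 0.695: g = 0.0016, g' = -0.971 → β = 0.697
Converged at β = 0.697.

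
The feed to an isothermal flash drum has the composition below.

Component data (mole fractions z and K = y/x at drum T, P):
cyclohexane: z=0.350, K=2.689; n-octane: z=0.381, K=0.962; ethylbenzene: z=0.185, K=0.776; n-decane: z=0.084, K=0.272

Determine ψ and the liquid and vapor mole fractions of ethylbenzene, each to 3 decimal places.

Rachford–Rice: g(ψ) = Σ zᵢ(Kᵢ−1)/(1+ψ(Kᵢ−1)) = 0.
g(0) = ΣzᵢKᵢ − 1 = 0.474 and g(1) = 1 − Σzᵢ/Kᵢ = -0.073, so a root lies in (0, 1).
Iterate (Newton) starting at ψ = 0.42:
  ψ = 0.420: g = 0.1973, g' = -0.446 → ψ = 0.862
  ψ = 0.862: g = 0.0100, g' = -0.502 → ψ = 0.882
Converged at ψ = 0.882.
Compositions from xᵢ = zᵢ/(1+ψ(Kᵢ−1)), yᵢ = Kᵢxᵢ:
  cyclohexane: x = 0.141, y = 0.378
  n-octane: x = 0.394, y = 0.379
  ethylbenzene: x = 0.231, y = 0.179
  n-decane: x = 0.235, y = 0.064

ψ = 0.882, x_ethylbenzene = 0.231, y_ethylbenzene = 0.179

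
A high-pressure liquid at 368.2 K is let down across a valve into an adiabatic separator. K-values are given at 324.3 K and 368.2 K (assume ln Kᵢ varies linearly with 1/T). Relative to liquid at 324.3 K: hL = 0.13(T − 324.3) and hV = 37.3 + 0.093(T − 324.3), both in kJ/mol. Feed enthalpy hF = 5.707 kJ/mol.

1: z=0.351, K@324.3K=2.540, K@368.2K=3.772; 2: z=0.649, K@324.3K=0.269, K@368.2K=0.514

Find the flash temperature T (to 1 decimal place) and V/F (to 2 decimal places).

T = 331.6 K, V/F = 0.13

Adiabatic flash: solve Rachford–Rice at each trial T, then check hF = ψ·hV(T) + (1−ψ)·hL(T).
  T = 324.3 K: K = (2.540, 0.269), RR gives ψ = 0.059, H_out = 2.191 kJ/mol
  T = 368.2 K: K = (3.772, 0.514), RR gives ψ = 0.488, H_out = 23.120 kJ/mol
  T = 346.2 K: K = (3.133, 0.379), RR gives ψ = 0.261, H_out = 12.378 kJ/mol
  T = 335.2 K: K = (2.829, 0.321), RR gives ψ = 0.162, H_out = 7.399 kJ/mol
  T = 329.8 K: K = (2.684, 0.295), RR gives ψ = 0.112, H_out = 4.878 kJ/mol
  T = 332.5 K: K = (2.756, 0.308), RR gives ψ = 0.137, H_out = 6.150 kJ/mol
  T = 331.1 K: K = (2.719, 0.301), RR gives ψ = 0.124, H_out = 5.494 kJ/mol
Linear interpolation between T = 331.1 (H_out = 5.494) and T = 332.5 (H_out = 6.150) on hF = 5.707 gives T ≈ 331.6 K, at which ψ = 0.13.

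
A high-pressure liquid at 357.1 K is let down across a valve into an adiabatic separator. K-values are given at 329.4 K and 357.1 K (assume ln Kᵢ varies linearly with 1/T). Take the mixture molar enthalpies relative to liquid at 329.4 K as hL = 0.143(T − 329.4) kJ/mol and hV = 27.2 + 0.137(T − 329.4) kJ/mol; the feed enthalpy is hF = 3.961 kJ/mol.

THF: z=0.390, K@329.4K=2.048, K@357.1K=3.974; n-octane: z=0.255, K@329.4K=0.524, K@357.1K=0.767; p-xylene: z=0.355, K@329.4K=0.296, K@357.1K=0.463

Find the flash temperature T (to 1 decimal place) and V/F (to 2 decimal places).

T = 331.7 K, V/F = 0.13

Adiabatic flash: solve Rachford–Rice at each trial T, then check hF = ψ·hV(T) + (1−ψ)·hL(T).
  T = 329.4 K: K = (2.048, 0.524, 0.296), RR gives ψ = 0.058, H_out = 1.574 kJ/mol
  T = 357.1 K: K = (3.974, 0.767, 0.463), RR gives ψ = 0.700, H_out = 22.881 kJ/mol
  T = 343.2 K: K = (2.888, 0.638, 0.373), RR gives ψ = 0.420, H_out = 13.361 kJ/mol
  T = 336.3 K: K = (2.441, 0.580, 0.333), RR gives ψ = 0.263, H_out = 8.123 kJ/mol
  T = 332.9 K: K = (2.241, 0.552, 0.315), RR gives ψ = 0.171, H_out = 5.136 kJ/mol
  T = 331.1 K: K = (2.140, 0.537, 0.305), RR gives ψ = 0.115, H_out = 3.379 kJ/mol
Linear interpolation between T = 331.1 (H_out = 3.379) and T = 332.9 (H_out = 5.136) on hF = 3.961 gives T ≈ 331.7 K, at which ψ = 0.13.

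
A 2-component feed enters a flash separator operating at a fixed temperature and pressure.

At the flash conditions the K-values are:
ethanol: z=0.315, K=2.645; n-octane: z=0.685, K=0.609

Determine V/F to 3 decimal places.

V/F = 0.389

Rachford–Rice: g(V/F) = Σ zᵢ(Kᵢ−1)/(1+V/F(Kᵢ−1)) = 0.
Feasibility: ΣzᵢKᵢ = 1.250, Σzᵢ/Kᵢ = 1.244 — both > 1, two phases present.
Binary case is linear: z₁(K₁−1)(1+V/F(K₂−1)) + z₂(K₂−1)(1+V/F(K₁−1)) = 0
⇒ V/F = [z₁(K₁−1)+z₂(K₂−1)] / [−(K₁−1)(K₂−1)] = 0.2503/0.6432 = 0.389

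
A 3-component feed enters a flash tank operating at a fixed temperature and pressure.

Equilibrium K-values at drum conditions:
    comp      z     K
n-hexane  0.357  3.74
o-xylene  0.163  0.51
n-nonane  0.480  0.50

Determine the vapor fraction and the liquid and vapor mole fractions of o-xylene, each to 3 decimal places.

ψ = 0.483, x_o-xylene = 0.214, y_o-xylene = 0.109

Newton–Raphson from ψ = 0.46:
  ψ = 0.460: g = 0.0179, g' = -0.792 → ψ = 0.483
Converged at ψ = 0.483.
Compositions from xᵢ = zᵢ/(1+ψ(Kᵢ−1)), yᵢ = Kᵢxᵢ:
  n-hexane: x = 0.154, y = 0.575
  o-xylene: x = 0.214, y = 0.109
  n-nonane: x = 0.633, y = 0.316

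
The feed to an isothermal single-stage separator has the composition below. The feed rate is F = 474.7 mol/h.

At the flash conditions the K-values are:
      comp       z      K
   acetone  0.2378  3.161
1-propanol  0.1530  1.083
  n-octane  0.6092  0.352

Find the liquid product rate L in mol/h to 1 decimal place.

Rachford–Rice: g(V/F) = Σ zᵢ(Kᵢ−1)/(1+V/F(Kᵢ−1)) = 0.
g(0) = ΣzᵢKᵢ − 1 = 0.1318 and g(1) = 1 − Σzᵢ/Kᵢ = -0.9472, so a root lies in (0, 1).
Newton iteration, V/F⁰ = 0.62:
  V/F = 0.6200: g = -0.42817, g' = -0.9186 → V/F = 0.1539
  V/F = 0.1539: g = -0.04029, g' = -0.9421 → V/F = 0.1111
  V/F = 0.1111: g = 0.00159, g' = -1.0202 → V/F = 0.1127
Converged at V/F = 0.1127.
Then V = V/F·F = 0.1127·474.7 = 53.5 mol/h and L = F − V = 421.2 mol/h.

L = 421.2 mol/h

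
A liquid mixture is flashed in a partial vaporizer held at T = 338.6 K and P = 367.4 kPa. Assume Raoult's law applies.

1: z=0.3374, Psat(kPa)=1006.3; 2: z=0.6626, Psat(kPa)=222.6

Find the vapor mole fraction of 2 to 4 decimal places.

y_2 = 0.4939

Raoult's law: Kᵢ = Pᵢˢᵃᵗ/P = Pᵢˢᵃᵗ/367.4.
  K_1 = 1006.3/367.4 = 2.738977, K_2 = 222.6/367.4 = 0.605879
Newton iteration, ψ⁰ = 0.5:
  ψ = 0.5000: g = -0.01139, g' = -0.4516 → ψ = 0.4748
  ψ = 0.4748: g = 0.00013, g' = -0.4619 → ψ = 0.4751
Converged at ψ = 0.4751.
Compositions from xᵢ = zᵢ/(1+ψ(Kᵢ−1)), yᵢ = Kᵢxᵢ:
  1: x = 0.1848, y = 0.5061
  2: x = 0.8152, y = 0.4939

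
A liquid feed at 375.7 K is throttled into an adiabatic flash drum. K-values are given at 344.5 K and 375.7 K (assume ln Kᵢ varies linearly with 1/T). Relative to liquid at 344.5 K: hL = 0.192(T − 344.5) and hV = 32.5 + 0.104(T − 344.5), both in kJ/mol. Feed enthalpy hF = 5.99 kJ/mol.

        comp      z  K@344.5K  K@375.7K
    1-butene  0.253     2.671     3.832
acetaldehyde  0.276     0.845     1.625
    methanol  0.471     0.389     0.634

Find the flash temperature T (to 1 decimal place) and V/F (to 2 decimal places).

Adiabatic flash: solve Rachford–Rice at each trial T, then check hF = ψ·hV(T) + (1−ψ)·hL(T).
  T = 344.5 K: K = (2.671, 0.845, 0.389), RR gives ψ = 0.117, H_out = 3.808 kJ/mol
  T = 375.7 K: K = (3.832, 1.625, 0.634), RR gives ψ = 1.000, H_out = 35.745 kJ/mol
  T = 360.1 K: K = (3.224, 1.189, 0.502), RR gives ψ = 0.503, H_out = 18.658 kJ/mol
  T = 352.3 K: K = (2.941, 1.006, 0.443), RR gives ψ = 0.295, H_out = 10.884 kJ/mol
  T = 348.4 K: K = (2.804, 0.923, 0.415), RR gives ψ = 0.203, H_out = 7.281 kJ/mol
  T = 346.4 K: K = (2.735, 0.882, 0.402), RR gives ψ = 0.158, H_out = 5.487 kJ/mol
Linear interpolation between T = 346.4 (H_out = 5.487) and T = 348.4 (H_out = 7.281) on hF = 5.99 gives T ≈ 347.0 K, at which ψ = 0.17.

T = 347.0 K, V/F = 0.17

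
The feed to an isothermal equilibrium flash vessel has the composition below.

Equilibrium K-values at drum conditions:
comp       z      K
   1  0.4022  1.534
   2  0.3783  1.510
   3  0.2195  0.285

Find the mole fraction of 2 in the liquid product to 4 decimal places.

x_2 = 0.2818

Material balance + equilibrium reduce to Σ zᵢ(Kᵢ−1)/(1+ψ(Kᵢ−1)) = 0.
Check two-phase: ΣzᵢKᵢ = 1.2508 > 1 and Σzᵢ/Kᵢ = 1.2829 > 1, so g(0) = 0.2508 > 0 and g(1) = -0.2829 < 0.
Iterate (Newton) starting at ψ = 0.5:
  ψ = 0.5000: g = 0.07898, g' = -0.4057 → ψ = 0.6946
  ψ = 0.6946: g = -0.01268, g' = -0.5576 → ψ = 0.6719
  ψ = 0.6719: g = -0.00029, g' = -0.5323 → ψ = 0.6713
Converged at ψ = 0.6713.
Compositions from xᵢ = zᵢ/(1+ψ(Kᵢ−1)), yᵢ = Kᵢxᵢ:
  1: x = 0.2961, y = 0.4542
  2: x = 0.2818, y = 0.4255
  3: x = 0.4221, y = 0.1203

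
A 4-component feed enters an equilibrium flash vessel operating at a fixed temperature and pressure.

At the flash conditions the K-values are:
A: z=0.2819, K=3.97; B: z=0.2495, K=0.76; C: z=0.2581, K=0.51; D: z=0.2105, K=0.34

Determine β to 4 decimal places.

Let β = V/F and solve Σ zᵢ(Kᵢ−1)/(1+β(Kᵢ−1)) = 0.
g(0) = ΣzᵢKᵢ − 1 = 0.5120 and g(1) = 1 − Σzᵢ/Kᵢ = -0.5245, so a root lies in (0, 1).
Iterate (Newton) starting at β = 0.5:
  β = 0.5000: g = -0.10599, g' = -0.7342 → β = 0.3556
  β = 0.3556: g = 0.00700, g' = -0.8527 → β = 0.3638
  β = 0.3638: g = 0.00004, g' = -0.8422 → β = 0.3639
Converged at β = 0.3639.

β = 0.3639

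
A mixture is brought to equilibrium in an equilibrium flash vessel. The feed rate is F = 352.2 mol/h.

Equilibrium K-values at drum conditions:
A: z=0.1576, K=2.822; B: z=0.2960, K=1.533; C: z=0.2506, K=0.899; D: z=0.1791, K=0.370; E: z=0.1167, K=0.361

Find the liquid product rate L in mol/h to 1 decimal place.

Newton iteration, V/F⁰ = 0.52:
  V/F = 0.5200: g = -0.03522, g' = -0.4565 → V/F = 0.4428
  V/F = 0.4428: g = -0.00043, g' = -0.4475 → V/F = 0.4419
Converged at V/F = 0.4419.
Then V = V/F·F = 0.4419·352.2 = 155.6 mol/h and L = F − V = 196.6 mol/h.

L = 196.6 mol/h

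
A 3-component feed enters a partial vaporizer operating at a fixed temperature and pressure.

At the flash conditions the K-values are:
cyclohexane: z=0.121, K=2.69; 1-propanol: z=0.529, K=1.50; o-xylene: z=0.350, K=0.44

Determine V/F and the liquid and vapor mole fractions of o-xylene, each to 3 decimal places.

V/F = 0.624, x_o-xylene = 0.538, y_o-xylene = 0.237

Rachford–Rice: g(V/F) = Σ zᵢ(Kᵢ−1)/(1+V/F(Kᵢ−1)) = 0.
g(0) = ΣzᵢKᵢ − 1 = 0.273 and g(1) = 1 − Σzᵢ/Kᵢ = -0.193, so a root lies in (0, 1).
Newton–Raphson from V/F = 0.5:
  V/F = 0.500: g = 0.0502, g' = -0.398 → V/F = 0.626
  V/F = 0.626: g = -0.0011, g' = -0.419 → V/F = 0.624
Converged at V/F = 0.624.
Compositions from xᵢ = zᵢ/(1+V/F(Kᵢ−1)), yᵢ = Kᵢxᵢ:
  cyclohexane: x = 0.059, y = 0.158
  1-propanol: x = 0.403, y = 0.605
  o-xylene: x = 0.538, y = 0.237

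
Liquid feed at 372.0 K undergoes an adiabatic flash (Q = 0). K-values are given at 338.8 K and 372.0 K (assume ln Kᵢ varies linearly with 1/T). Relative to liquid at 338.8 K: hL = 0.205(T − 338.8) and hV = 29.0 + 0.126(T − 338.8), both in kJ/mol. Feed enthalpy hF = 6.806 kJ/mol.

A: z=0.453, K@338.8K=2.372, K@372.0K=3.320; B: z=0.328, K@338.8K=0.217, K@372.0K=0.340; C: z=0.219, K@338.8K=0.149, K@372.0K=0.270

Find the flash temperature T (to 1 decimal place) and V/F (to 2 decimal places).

Adiabatic flash: solve Rachford–Rice at each trial T, then check hF = ψ·hV(T) + (1−ψ)·hL(T).
  T = 338.8 K: K = (2.372, 0.217, 0.149), RR gives ψ = 0.160, H_out = 4.648 kJ/mol
  T = 372.0 K: K = (3.320, 0.340, 0.270), RR gives ψ = 0.422, H_out = 17.936 kJ/mol
  T = 355.4 K: K = (2.828, 0.274, 0.203), RR gives ψ = 0.301, H_out = 11.744 kJ/mol
  T = 347.1 K: K = (2.596, 0.245, 0.175), RR gives ψ = 0.235, H_out = 8.370 kJ/mol
  T = 343.0 K: K = (2.484, 0.231, 0.162), RR gives ψ = 0.200, H_out = 6.585 kJ/mol
  T = 345.1 K: K = (2.541, 0.238, 0.168), RR gives ψ = 0.218, H_out = 7.511 kJ/mol
Linear interpolation between T = 343.0 (H_out = 6.585) and T = 345.1 (H_out = 7.511) on hF = 6.806 gives T ≈ 343.5 K, at which ψ = 0.20.

T = 343.5 K, V/F = 0.20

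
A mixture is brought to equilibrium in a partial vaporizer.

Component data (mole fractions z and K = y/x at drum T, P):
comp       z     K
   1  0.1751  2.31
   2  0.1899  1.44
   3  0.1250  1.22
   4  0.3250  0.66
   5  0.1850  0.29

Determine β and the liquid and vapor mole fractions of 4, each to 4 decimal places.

β = 0.2337, x_4 = 0.3531, y_4 = 0.2330

Let β = V/F and solve Σ zᵢ(Kᵢ−1)/(1+β(Kᵢ−1)) = 0.
Check two-phase: ΣzᵢKᵢ = 1.0986 > 1 and Σzᵢ/Kᵢ = 1.4405 > 1, so g(0) = 0.0986 > 0 and g(1) = -0.4405 < 0.
Newton–Raphson from β = 0.53:
  β = 0.5300: g = -0.11762, g' = -0.4293 → β = 0.2560
  β = 0.2560: g = -0.00868, g' = -0.3880 → β = 0.2337
Converged at β = 0.2337.
Compositions from xᵢ = zᵢ/(1+β(Kᵢ−1)), yᵢ = Kᵢxᵢ:
  1: x = 0.1341, y = 0.3097
  2: x = 0.1722, y = 0.2480
  3: x = 0.1189, y = 0.1450
  4: x = 0.3531, y = 0.2330
  5: x = 0.2218, y = 0.0643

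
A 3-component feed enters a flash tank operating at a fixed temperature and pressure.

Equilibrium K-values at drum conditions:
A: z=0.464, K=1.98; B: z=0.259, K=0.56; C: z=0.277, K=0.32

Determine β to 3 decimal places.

Material balance + equilibrium reduce to Σ zᵢ(Kᵢ−1)/(1+β(Kᵢ−1)) = 0.
Feasibility: ΣzᵢKᵢ = 1.152, Σzᵢ/Kᵢ = 1.562 — both > 1, two phases present.
Newton iteration, β⁰ = 0.5:
  β = 0.500: g = -0.1263, g' = -0.577 → β = 0.281
  β = 0.281: g = -0.0064, g' = -0.535 → β = 0.269
Converged at β = 0.269.

β = 0.269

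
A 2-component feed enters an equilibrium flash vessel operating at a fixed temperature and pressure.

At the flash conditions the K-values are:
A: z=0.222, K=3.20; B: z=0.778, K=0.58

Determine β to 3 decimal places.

β = 0.175

Let β = V/F and solve Σ zᵢ(Kᵢ−1)/(1+β(Kᵢ−1)) = 0.
Check two-phase: ΣzᵢKᵢ = 1.162 > 1 and Σzᵢ/Kᵢ = 1.411 > 1, so g(0) = 0.162 > 0 and g(1) = -0.411 < 0.
Newton–Raphson from β = 0.5:
  β = 0.500: g = -0.1810, g' = -0.464 → β = 0.109
  β = 0.109: g = 0.0511, g' = -0.849 → β = 0.170
  β = 0.170: g = 0.0038, g' = -0.729 → β = 0.175
Converged at β = 0.175.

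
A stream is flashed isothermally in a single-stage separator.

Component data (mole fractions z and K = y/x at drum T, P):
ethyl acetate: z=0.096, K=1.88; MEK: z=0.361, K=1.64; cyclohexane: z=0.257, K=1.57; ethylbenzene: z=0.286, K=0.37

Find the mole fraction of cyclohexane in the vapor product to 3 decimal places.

Iterate (Newton) starting at ψ = 0.59:
  ψ = 0.590: g = 0.0462, g' = -0.444 → ψ = 0.694
  ψ = 0.694: g = -0.0027, g' = -0.501 → ψ = 0.688
Converged at ψ = 0.688.
Compositions from xᵢ = zᵢ/(1+ψ(Kᵢ−1)), yᵢ = Kᵢxᵢ:
  ethyl acetate: x = 0.060, y = 0.112
  MEK: x = 0.251, y = 0.411
  cyclohexane: x = 0.185, y = 0.290
  ethylbenzene: x = 0.505, y = 0.187

y_cyclohexane = 0.290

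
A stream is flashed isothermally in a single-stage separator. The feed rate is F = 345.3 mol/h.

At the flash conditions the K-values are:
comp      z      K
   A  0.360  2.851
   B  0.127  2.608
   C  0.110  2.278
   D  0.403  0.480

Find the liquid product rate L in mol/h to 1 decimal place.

L = 32.0 mol/h

Newton–Raphson from β = 0.58:
  β = 0.580: g = 0.2077, g' = -0.657 → β = 0.896
  β = 0.896: g = 0.0075, g' = -0.651 → β = 0.907
Converged at β = 0.907.
Then V = β·F = 0.9075·345.3 = 313.3 mol/h and L = F − V = 32.0 mol/h.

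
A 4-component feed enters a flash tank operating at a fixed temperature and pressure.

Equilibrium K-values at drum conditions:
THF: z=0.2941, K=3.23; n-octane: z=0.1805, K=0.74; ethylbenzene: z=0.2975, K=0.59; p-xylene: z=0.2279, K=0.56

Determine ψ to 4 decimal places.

ψ = 0.4492

Let ψ = V/F and solve Σ zᵢ(Kᵢ−1)/(1+ψ(Kᵢ−1)) = 0.
Check two-phase: ΣzᵢKᵢ = 1.3867 > 1 and Σzᵢ/Kᵢ = 1.2462 > 1, so g(0) = 0.3867 > 0 and g(1) = -0.2462 < 0.
Iterate (Newton) starting at ψ = 0.5:
  ψ = 0.5000: g = -0.02584, g' = -0.4947 → ψ = 0.4478
  ψ = 0.4478: g = 0.00077, g' = -0.5253 → ψ = 0.4492
Converged at ψ = 0.4492.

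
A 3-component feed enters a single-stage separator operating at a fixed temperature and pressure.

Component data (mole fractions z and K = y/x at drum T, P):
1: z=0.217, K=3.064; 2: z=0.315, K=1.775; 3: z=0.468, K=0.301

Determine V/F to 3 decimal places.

V/F = 0.373

Material balance + equilibrium reduce to Σ zᵢ(Kᵢ−1)/(1+V/F(Kᵢ−1)) = 0.
Feasibility: ΣzᵢKᵢ = 1.365, Σzᵢ/Kᵢ = 1.803 — both > 1, two phases present.
Newton iteration, V/F⁰ = 0.5:
  V/F = 0.500: g = -0.1065, g' = -0.863 → V/F = 0.376
  V/F = 0.376: g = -0.0030, g' = -0.827 → V/F = 0.373
Converged at V/F = 0.373.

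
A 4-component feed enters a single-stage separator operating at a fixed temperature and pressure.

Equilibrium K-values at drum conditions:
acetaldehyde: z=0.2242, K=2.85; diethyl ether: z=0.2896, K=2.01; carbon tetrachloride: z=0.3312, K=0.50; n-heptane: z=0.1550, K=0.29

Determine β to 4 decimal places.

Rachford–Rice: g(β) = Σ zᵢ(Kᵢ−1)/(1+β(Kᵢ−1)) = 0.
Check two-phase: ΣzᵢKᵢ = 1.4316 > 1 and Σzᵢ/Kᵢ = 1.4196 > 1, so g(0) = 0.4316 > 0 and g(1) = -0.4196 < 0.
Iterate (Newton) starting at β = 0.5:
  β = 0.5000: g = 0.01839, g' = -0.6725 → β = 0.5274
  β = 0.5274: g = -0.00002, g' = -0.6747 → β = 0.5273
Converged at β = 0.5273.

β = 0.5273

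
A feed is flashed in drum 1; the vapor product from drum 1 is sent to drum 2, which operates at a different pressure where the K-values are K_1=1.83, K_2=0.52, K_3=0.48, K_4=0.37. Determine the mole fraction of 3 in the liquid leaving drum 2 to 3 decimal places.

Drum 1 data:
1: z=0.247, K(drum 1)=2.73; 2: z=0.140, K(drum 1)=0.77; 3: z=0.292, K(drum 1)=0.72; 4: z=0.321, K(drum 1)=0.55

x_3 (drum 2) = 0.250

Drum 1:
Let ψ₁ = V/F and solve Σ zᵢ(Kᵢ−1)/(1+ψ₁(Kᵢ−1)) = 0.
g(0) = ΣzᵢKᵢ − 1 = 0.169 and g(1) = 1 − Σzᵢ/Kᵢ = -0.261, so a root lies in (0, 1).
Iterate (Newton) starting at ψ₁ = 0.5:
  ψ₁ = 0.500: g = -0.0887, g' = -0.361 → ψ₁ = 0.254
  ψ₁ = 0.254: g = 0.0114, g' = -0.474 → ψ₁ = 0.278
  ψ₁ = 0.278: g = 0.0002, g' = -0.457 → ψ₁ = 0.279
Converged at ψ₁ = 0.279.
Drum-1 compositions:
  1: x = 0.167, y = 0.455
  2: x = 0.150, y = 0.115
  3: x = 0.317, y = 0.228
  4: x = 0.367, y = 0.202
Drum-2 feed = drum-1 vapor: z₂ = (0.4549, 0.1152, 0.2280, 0.2019).
Drum 2:
Material balance + equilibrium reduce to Σ zᵢ(Kᵢ−1)/(1+ψ₂(Kᵢ−1)) = 0.
Feasibility: ΣzᵢKᵢ = 1.077, Σzᵢ/Kᵢ = 1.491 — both > 1, two phases present.
Newton iteration, ψ₂⁰ = 0.5:
  ψ₂ = 0.500: g = -0.1518, g' = -0.486 → ψ₂ = 0.187
  ψ₂ = 0.187: g = -0.0096, g' = -0.445 → ψ₂ = 0.166
Converged at ψ₂ = 0.166.
  1: x = 0.400, y = 0.732
  2: x = 0.125, y = 0.065
  3: x = 0.250, y = 0.120
  4: x = 0.225, y = 0.083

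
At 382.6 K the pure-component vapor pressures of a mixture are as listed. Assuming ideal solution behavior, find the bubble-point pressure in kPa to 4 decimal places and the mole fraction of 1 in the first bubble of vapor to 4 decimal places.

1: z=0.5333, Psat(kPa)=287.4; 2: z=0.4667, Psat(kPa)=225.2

Pbub = 258.3713 kPa, y_1 = 0.5932

At the bubble point ψ → 0, so ΣzᵢKᵢ = 1 with Kᵢ = Pᵢˢᵃᵗ/P ⇒ P = ΣzᵢPᵢˢᵃᵗ.
P = 0.5333·287.4 + 0.4667·225.2 = 258.3713 kPa
yᵢ = zᵢPᵢˢᵃᵗ/P ⇒ y_1 = 0.5333·287.4/258.3713 = 0.5932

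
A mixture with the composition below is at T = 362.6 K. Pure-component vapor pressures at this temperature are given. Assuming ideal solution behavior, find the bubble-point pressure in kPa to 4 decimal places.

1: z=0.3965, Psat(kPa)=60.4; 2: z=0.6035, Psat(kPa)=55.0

At the bubble point ψ → 0, so ΣzᵢKᵢ = 1 with Kᵢ = Pᵢˢᵃᵗ/P ⇒ P = ΣzᵢPᵢˢᵃᵗ.
P = 0.3965·60.4 + 0.6035·55.0 = 57.1411 kPa

Pbub = 57.1411 kPa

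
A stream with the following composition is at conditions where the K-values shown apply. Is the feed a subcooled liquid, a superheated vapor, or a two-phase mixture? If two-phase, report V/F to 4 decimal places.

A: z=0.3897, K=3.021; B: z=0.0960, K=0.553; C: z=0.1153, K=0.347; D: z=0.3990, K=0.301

two-phase, V/F = 0.2944

ΣzᵢKᵢ = 1.3905; Σzᵢ/Kᵢ = 1.9605.
Both exceed 1, so a two-phase solution exists.
Let ψ = V/F and solve Σ zᵢ(Kᵢ−1)/(1+ψ(Kᵢ−1)) = 0.
Newton iteration, ψ⁰ = 0.5:
  ψ = 0.5000: g = -0.20407, g' = -0.9947 → ψ = 0.2948
  ψ = 0.2948: g = -0.00046, g' = -1.0351 → ψ = 0.2944
Converged at ψ = 0.2944.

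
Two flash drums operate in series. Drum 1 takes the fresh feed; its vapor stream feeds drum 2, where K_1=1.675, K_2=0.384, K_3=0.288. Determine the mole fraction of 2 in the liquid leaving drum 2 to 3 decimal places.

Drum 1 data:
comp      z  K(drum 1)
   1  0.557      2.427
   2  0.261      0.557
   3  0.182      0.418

Drum 1:
Rachford–Rice: g(ψ₁) = Σ zᵢ(Kᵢ−1)/(1+ψ₁(Kᵢ−1)) = 0.
Check two-phase: ΣzᵢKᵢ = 1.573 > 1 and Σzᵢ/Kᵢ = 1.133 > 1, so g(0) = 0.573 > 0 and g(1) = -0.133 < 0.
Newton–Raphson from ψ₁ = 0.5:
  ψ₁ = 0.500: g = 0.1659, g' = -0.593 → ψ₁ = 0.780
  ψ₁ = 0.780: g = 0.0057, g' = -0.580 → ψ₁ = 0.789
Converged at ψ₁ = 0.789.
Drum-1 compositions:
  1: x = 0.262, y = 0.636
  2: x = 0.401, y = 0.224
  3: x = 0.337, y = 0.141
Drum-2 feed = drum-1 vapor: z₂ = (0.6357, 0.2236, 0.1407).
Drum 2:
Material balance + equilibrium reduce to Σ zᵢ(Kᵢ−1)/(1+ψ₂(Kᵢ−1)) = 0.
Check two-phase: ΣzᵢKᵢ = 1.191 > 1 and Σzᵢ/Kᵢ = 1.450 > 1, so g(0) = 0.191 > 0 and g(1) = -0.450 < 0.
Newton–Raphson from ψ₂ = 0.5:
  ψ₂ = 0.500: g = -0.0338, g' = -0.511 → ψ₂ = 0.434
  ψ₂ = 0.434: g = -0.0011, g' = -0.481 → ψ₂ = 0.432
Converged at ψ₂ = 0.432.
  1: x = 0.492, y = 0.825
  2: x = 0.305, y = 0.117
  3: x = 0.203, y = 0.059

x_2 (drum 2) = 0.305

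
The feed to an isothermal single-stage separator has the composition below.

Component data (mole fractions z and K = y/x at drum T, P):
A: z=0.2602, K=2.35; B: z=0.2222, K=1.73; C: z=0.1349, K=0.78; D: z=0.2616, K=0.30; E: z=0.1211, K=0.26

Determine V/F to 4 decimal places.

Rachford–Rice: g(V/F) = Σ zᵢ(Kᵢ−1)/(1+V/F(Kᵢ−1)) = 0.
Feasibility: ΣzᵢKᵢ = 1.2111, Σzᵢ/Kᵢ = 1.7499 — both > 1, two phases present.
Newton–Raphson from V/F = 0.5:
  V/F = 0.5000: g = -0.12877, g' = -0.7113 → V/F = 0.3190
  V/F = 0.3190: g = -0.00787, g' = -0.6433 → V/F = 0.3067
Converged at V/F = 0.3067.

V/F = 0.3067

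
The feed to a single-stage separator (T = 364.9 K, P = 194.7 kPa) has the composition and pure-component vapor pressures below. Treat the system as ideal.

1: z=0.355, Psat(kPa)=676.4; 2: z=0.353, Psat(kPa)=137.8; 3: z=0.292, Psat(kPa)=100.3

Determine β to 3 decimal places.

Raoult's law: Kᵢ = Pᵢˢᵃᵗ/P = Pᵢˢᵃᵗ/194.7.
  K_1 = 676.4/194.7 = 3.47406, K_2 = 137.8/194.7 = 0.70776, K_3 = 100.3/194.7 = 0.51515
Rachford–Rice: g(β) = Σ zᵢ(Kᵢ−1)/(1+β(Kᵢ−1)) = 0.
Feasibility: ΣzᵢKᵢ = 1.634, Σzᵢ/Kᵢ = 1.168 — both > 1, two phases present.
Newton iteration, β⁰ = 0.56:
  β = 0.560: g = 0.0505, g' = -0.554 → β = 0.651
  β = 0.651: g = 0.0021, g' = -0.511 → β = 0.655
Converged at β = 0.655.

β = 0.655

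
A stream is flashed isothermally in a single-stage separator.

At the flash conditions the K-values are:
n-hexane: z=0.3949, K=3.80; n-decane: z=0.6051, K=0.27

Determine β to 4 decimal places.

β = 0.3249

Iterate (Newton) starting at β = 0.5:
  β = 0.5000: g = -0.23491, g' = -1.3372 → β = 0.3243
  β = 0.3243: g = 0.00074, g' = -1.4039 → β = 0.3249
Converged at β = 0.3249.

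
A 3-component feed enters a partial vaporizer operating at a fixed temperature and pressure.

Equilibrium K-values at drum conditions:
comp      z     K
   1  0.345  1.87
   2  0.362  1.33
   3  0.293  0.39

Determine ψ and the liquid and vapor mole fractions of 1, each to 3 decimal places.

ψ = 0.636, x_1 = 0.222, y_1 = 0.415

Rachford–Rice: g(ψ) = Σ zᵢ(Kᵢ−1)/(1+ψ(Kᵢ−1)) = 0.
g(0) = ΣzᵢKᵢ − 1 = 0.241 and g(1) = 1 − Σzᵢ/Kᵢ = -0.208, so a root lies in (0, 1).
Iterate (Newton) starting at ψ = 0.64:
  ψ = 0.640: g = -0.0018, g' = -0.428 → ψ = 0.636
Converged at ψ = 0.636.
Compositions from xᵢ = zᵢ/(1+ψ(Kᵢ−1)), yᵢ = Kᵢxᵢ:
  1: x = 0.222, y = 0.415
  2: x = 0.299, y = 0.398
  3: x = 0.479, y = 0.187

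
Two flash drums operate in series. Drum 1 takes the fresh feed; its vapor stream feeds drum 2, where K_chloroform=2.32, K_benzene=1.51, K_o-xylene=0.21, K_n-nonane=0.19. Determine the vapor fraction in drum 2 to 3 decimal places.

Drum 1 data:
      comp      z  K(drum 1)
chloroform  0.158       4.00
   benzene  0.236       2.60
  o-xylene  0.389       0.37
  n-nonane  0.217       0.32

V/F (drum 2) = 0.587

Drum 1:
Material balance + equilibrium reduce to Σ zᵢ(Kᵢ−1)/(1+ψ₁(Kᵢ−1)) = 0.
g(0) = ΣzᵢKᵢ − 1 = 0.459 and g(1) = 1 − Σzᵢ/Kᵢ = -0.860, so a root lies in (0, 1).
Iterate (Newton) starting at ψ₁ = 0.42:
  ψ₁ = 0.420: g = -0.1042, g' = -0.977 → ψ₁ = 0.313
  ψ₁ = 0.313: g = 0.0030, g' = -1.048 → ψ₁ = 0.316
Converged at ψ₁ = 0.316.
Drum-1 compositions:
  chloroform: x = 0.081, y = 0.324
  benzene: x = 0.157, y = 0.407
  o-xylene: x = 0.486, y = 0.180
  n-nonane: x = 0.276, y = 0.088
Drum-2 feed = drum-1 vapor: z₂ = (0.3243, 0.4075, 0.1797, 0.0885).
Drum 2:
Material balance + equilibrium reduce to Σ zᵢ(Kᵢ−1)/(1+ψ₂(Kᵢ−1)) = 0.
Check two-phase: ΣzᵢKᵢ = 1.422 > 1 and Σzᵢ/Kᵢ = 1.731 > 1, so g(0) = 0.422 > 0 and g(1) = -0.731 < 0.
Newton iteration, ψ₂⁰ = 0.5:
  ψ₂ = 0.500: g = 0.0684, g' = -0.743 → ψ₂ = 0.592
  ψ₂ = 0.592: g = -0.0045, g' = -0.851 → ψ₂ = 0.587
Converged at ψ₂ = 0.587.
  chloroform: x = 0.183, y = 0.424
  benzene: x = 0.314, y = 0.474
  o-xylene: x = 0.335, y = 0.070
  n-nonane: x = 0.169, y = 0.032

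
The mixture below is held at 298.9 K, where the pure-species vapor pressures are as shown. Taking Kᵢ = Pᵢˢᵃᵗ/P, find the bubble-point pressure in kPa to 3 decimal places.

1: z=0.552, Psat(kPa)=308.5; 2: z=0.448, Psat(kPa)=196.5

Pbub = 258.324 kPa

At the bubble point ψ → 0, so ΣzᵢKᵢ = 1 with Kᵢ = Pᵢˢᵃᵗ/P ⇒ P = ΣzᵢPᵢˢᵃᵗ.
P = 0.552·308.5 + 0.448·196.5 = 258.324 kPa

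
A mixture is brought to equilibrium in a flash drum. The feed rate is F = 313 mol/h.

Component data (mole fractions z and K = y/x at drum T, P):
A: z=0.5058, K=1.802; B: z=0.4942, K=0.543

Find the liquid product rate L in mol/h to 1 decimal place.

L = 159.5 mol/h

Binary case is linear: z₁(K₁−1)(1+ψ(K₂−1)) + z₂(K₂−1)(1+ψ(K₁−1)) = 0
⇒ ψ = [z₁(K₁−1)+z₂(K₂−1)] / [−(K₁−1)(K₂−1)] = 0.17980/0.36651 = 0.4906
Then V = ψ·F = 0.4906·313 = 153.5 mol/h and L = F − V = 159.5 mol/h.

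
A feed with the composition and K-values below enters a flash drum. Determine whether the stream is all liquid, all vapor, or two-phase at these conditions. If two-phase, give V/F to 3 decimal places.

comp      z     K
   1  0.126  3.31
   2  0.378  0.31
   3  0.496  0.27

all liquid

ΣzᵢKᵢ = 0.668; Σzᵢ/Kᵢ = 3.094.
Since ΣzᵢKᵢ < 1 the mixture is below its bubble point — single liquid phase.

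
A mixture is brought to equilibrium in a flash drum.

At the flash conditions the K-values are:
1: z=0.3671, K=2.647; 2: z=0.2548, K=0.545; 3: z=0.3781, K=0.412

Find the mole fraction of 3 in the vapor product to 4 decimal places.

Newton iteration, ψ⁰ = 0.43:
  ψ = 0.4300: g = -0.08775, g' = -0.6570 → ψ = 0.2964
  ψ = 0.2964: g = 0.00300, g' = -0.7118 → ψ = 0.3006
Converged at ψ = 0.3007.
Compositions from xᵢ = zᵢ/(1+ψ(Kᵢ−1)), yᵢ = Kᵢxᵢ:
  1: x = 0.2455, y = 0.6499
  2: x = 0.2952, y = 0.1609
  3: x = 0.4593, y = 0.1892

y_3 = 0.1892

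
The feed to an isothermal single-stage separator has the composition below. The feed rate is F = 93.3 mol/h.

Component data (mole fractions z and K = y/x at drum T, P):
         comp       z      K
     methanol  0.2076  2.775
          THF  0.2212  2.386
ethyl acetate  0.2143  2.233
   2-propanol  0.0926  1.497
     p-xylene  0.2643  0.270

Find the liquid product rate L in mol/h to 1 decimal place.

L = 18.7 mol/h

Newton iteration, β⁰ = 0.5:
  β = 0.5000: g = 0.27280, g' = -0.8205 → β = 0.8325
  β = 0.8325: g = -0.03781, g' = -1.2041 → β = 0.8011
  β = 0.8011: g = -0.00140, g' = -1.1180 → β = 0.7998
Converged at β = 0.7998.
Then V = β·F = 0.7998·93.3 = 74.6 mol/h and L = F − V = 18.7 mol/h.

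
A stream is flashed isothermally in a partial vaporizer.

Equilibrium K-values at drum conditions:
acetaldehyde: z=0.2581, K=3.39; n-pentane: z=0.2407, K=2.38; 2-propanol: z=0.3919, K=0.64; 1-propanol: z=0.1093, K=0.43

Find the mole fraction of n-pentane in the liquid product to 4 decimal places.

Material balance + equilibrium reduce to Σ zᵢ(Kᵢ−1)/(1+β(Kᵢ−1)) = 0.
Feasibility: ΣzᵢKᵢ = 1.7456, Σzᵢ/Kᵢ = 1.0438 — both > 1, two phases present.
Iterate (Newton) starting at β = 0.63:
  β = 0.6300: g = 0.14419, g' = -0.5374 → β = 0.8983
  β = 0.8983: g = 0.00813, g' = -0.5003 → β = 0.9146
  β = 0.9146: g = -0.00002, g' = -0.5027 → β = 0.9145
Converged at β = 0.9145.
Compositions from xᵢ = zᵢ/(1+β(Kᵢ−1)), yᵢ = Kᵢxᵢ:
  acetaldehyde: x = 0.0810, y = 0.2746
  n-pentane: x = 0.1064, y = 0.2533
  2-propanol: x = 0.5843, y = 0.3739
  1-propanol: x = 0.2283, y = 0.0982

x_n-pentane = 0.1064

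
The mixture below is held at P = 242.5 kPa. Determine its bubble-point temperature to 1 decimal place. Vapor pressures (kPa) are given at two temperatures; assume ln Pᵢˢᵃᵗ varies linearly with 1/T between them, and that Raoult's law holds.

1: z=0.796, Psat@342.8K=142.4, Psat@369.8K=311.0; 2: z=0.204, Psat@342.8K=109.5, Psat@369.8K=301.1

T = 361.4 K

Bubble-point temperature: ΣzᵢPᵢˢᵃᵗ(T) = P. Interpolate ln Pᵢˢᵃᵗ = aᵢ + bᵢ/T.
  T = 342.8 K: ΣzᵢPᵢˢᵃᵗ = 135.69 kPa
  T = 369.8 K: ΣzᵢPᵢˢᵃᵗ = 308.98 kPa
  T = 356.3 K: ΣzᵢPᵢˢᵃᵗ = 207.77 kPa
  T = 363.1 K: ΣzᵢPᵢˢᵃᵗ = 254.62 kPa
  T = 359.7 K: ΣzᵢPᵢˢᵃᵗ = 230.21 kPa
  T = 361.4 K: ΣzᵢPᵢˢᵃᵗ = 242.16 kPa
Interpolating between 361.4 K and 363.1 K gives T ≈ 361.4 K.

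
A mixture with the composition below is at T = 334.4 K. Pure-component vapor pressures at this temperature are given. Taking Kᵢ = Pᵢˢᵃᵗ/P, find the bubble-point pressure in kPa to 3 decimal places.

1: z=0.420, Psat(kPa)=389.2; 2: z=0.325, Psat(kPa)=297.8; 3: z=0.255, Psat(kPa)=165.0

At the bubble point ψ → 0, so ΣzᵢKᵢ = 1 with Kᵢ = Pᵢˢᵃᵗ/P ⇒ P = ΣzᵢPᵢˢᵃᵗ.
P = 0.420·389.2 + 0.325·297.8 + 0.255·165.0 = 302.324 kPa

Pbub = 302.324 kPa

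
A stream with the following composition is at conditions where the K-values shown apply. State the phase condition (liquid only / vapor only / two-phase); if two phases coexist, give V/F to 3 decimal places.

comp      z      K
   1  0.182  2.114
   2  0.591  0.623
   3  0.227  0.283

liquid only

ΣzᵢKᵢ = 0.817; Σzᵢ/Kᵢ = 1.837.
Since ΣzᵢKᵢ < 1 the mixture is below its bubble point — single liquid phase.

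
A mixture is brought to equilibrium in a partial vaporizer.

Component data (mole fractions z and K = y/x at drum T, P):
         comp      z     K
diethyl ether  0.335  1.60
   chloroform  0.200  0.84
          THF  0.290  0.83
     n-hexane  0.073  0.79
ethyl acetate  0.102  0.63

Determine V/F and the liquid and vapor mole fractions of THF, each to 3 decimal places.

V/F = 0.522, x_THF = 0.318, y_THF = 0.264

Iterate (Newton) starting at V/F = 0.36:
  V/F = 0.360: g = 0.0187, g' = -0.119 → V/F = 0.517
  V/F = 0.517: g = 0.0006, g' = -0.112 → V/F = 0.522
Converged at V/F = 0.522.
Compositions from xᵢ = zᵢ/(1+V/F(Kᵢ−1)), yᵢ = Kᵢxᵢ:
  diethyl ether: x = 0.255, y = 0.408
  chloroform: x = 0.218, y = 0.183
  THF: x = 0.318, y = 0.264
  n-hexane: x = 0.082, y = 0.065
  ethyl acetate: x = 0.126, y = 0.080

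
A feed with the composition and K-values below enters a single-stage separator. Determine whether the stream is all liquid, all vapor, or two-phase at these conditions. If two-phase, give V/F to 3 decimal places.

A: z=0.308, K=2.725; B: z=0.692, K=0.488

ΣzᵢKᵢ = 1.177; Σzᵢ/Kᵢ = 1.531.
Both exceed 1, so a two-phase solution exists.
Rachford–Rice: g(ψ) = Σ zᵢ(Kᵢ−1)/(1+ψ(Kᵢ−1)) = 0.
Binary case is linear: z₁(K₁−1)(1+ψ(K₂−1)) + z₂(K₂−1)(1+ψ(K₁−1)) = 0
⇒ ψ = [z₁(K₁−1)+z₂(K₂−1)] / [−(K₁−1)(K₂−1)] = 0.1770/0.8832 = 0.200

two-phase, V/F = 0.200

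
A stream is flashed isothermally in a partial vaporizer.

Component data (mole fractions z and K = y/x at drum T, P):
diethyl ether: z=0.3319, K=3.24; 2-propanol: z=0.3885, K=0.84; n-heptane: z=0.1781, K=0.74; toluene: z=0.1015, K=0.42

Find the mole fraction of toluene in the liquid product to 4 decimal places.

Newton–Raphson from V/F = 0.5:
  V/F = 0.5000: g = 0.14698, g' = -0.4659 → V/F = 0.8155
  V/F = 0.8155: g = 0.02107, g' = -0.3639 → V/F = 0.8733
  V/F = 0.8733: g = 0.00002, g' = -0.3644 → V/F = 0.8734
Converged at V/F = 0.8734.
Compositions from xᵢ = zᵢ/(1+V/F(Kᵢ−1)), yᵢ = Kᵢxᵢ:
  diethyl ether: x = 0.1123, y = 0.3637
  2-propanol: x = 0.4516, y = 0.3794
  n-heptane: x = 0.2304, y = 0.1705
  toluene: x = 0.2057, y = 0.0864

x_toluene = 0.2057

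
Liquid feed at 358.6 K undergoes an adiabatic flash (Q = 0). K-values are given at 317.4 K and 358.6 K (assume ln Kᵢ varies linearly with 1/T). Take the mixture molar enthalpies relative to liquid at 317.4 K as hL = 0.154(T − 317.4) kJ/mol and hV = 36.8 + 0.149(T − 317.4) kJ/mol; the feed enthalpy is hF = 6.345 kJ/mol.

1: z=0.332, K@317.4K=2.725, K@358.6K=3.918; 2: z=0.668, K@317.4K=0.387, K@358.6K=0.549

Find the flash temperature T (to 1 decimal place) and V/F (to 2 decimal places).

T = 318.7 K, V/F = 0.17

Adiabatic flash: solve Rachford–Rice at each trial T, then check hF = ψ·hV(T) + (1−ψ)·hL(T).
  T = 317.4 K: K = (2.725, 0.387), RR gives ψ = 0.154, H_out = 5.680 kJ/mol
  T = 358.6 K: K = (3.918, 0.549), RR gives ψ = 0.507, H_out = 24.906 kJ/mol
  T = 338.0 K: K = (3.304, 0.466), RR gives ψ = 0.332, H_out = 15.342 kJ/mol
  T = 327.7 K: K = (3.010, 0.426), RR gives ψ = 0.246, H_out = 10.620 kJ/mol
  T = 322.5 K: K = (2.865, 0.406), RR gives ψ = 0.201, H_out = 8.168 kJ/mol
  T = 319.9 K: K = (2.793, 0.396), RR gives ψ = 0.177, H_out = 6.912 kJ/mol
  T = 318.6 K: K = (2.758, 0.391), RR gives ψ = 0.166, H_out = 6.275 kJ/mol
Linear interpolation between T = 318.6 (H_out = 6.275) and T = 319.9 (H_out = 6.912) on hF = 6.345 gives T ≈ 318.7 K, at which ψ = 0.17.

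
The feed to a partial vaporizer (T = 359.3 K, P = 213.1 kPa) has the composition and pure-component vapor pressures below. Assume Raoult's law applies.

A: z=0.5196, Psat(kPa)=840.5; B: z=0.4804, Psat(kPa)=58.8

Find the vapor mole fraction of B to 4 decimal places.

y_B = 0.2215

Raoult's law: Kᵢ = Pᵢˢᵃᵗ/P = Pᵢˢᵃᵗ/213.1.
  K_A = 840.5/213.1 = 3.944158, K_B = 58.8/213.1 = 0.275927
Rachford–Rice: g(ψ) = Σ zᵢ(Kᵢ−1)/(1+ψ(Kᵢ−1)) = 0.
Check two-phase: ΣzᵢKᵢ = 2.1819 > 1 and Σzᵢ/Kᵢ = 1.8728 > 1, so g(0) = 1.1819 > 0 and g(1) = -0.8728 < 0.
Binary case is linear: z₁(K₁−1)(1+ψ(K₂−1)) + z₂(K₂−1)(1+ψ(K₁−1)) = 0
⇒ ψ = [z₁(K₁−1)+z₂(K₂−1)] / [−(K₁−1)(K₂−1)] = 1.18194/2.13179 = 0.5544
Compositions from xᵢ = zᵢ/(1+ψ(Kᵢ−1)), yᵢ = Kᵢxᵢ:
  A: x = 0.1974, y = 0.7785
  B: x = 0.8026, y = 0.2215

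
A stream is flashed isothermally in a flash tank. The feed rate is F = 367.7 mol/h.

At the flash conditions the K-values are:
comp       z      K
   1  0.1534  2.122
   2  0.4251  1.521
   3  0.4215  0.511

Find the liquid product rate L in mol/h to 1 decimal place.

L = 169.2 mol/h

Material balance + equilibrium reduce to Σ zᵢ(Kᵢ−1)/(1+V/F(Kᵢ−1)) = 0.
g(0) = ΣzᵢKᵢ − 1 = 0.1875 and g(1) = 1 − Σzᵢ/Kᵢ = -0.1766, so a root lies in (0, 1).
Newton–Raphson from V/F = 0.5:
  V/F = 0.5000: g = 0.01315, g' = -0.3285 → V/F = 0.5400
  V/F = 0.5400: g = -0.00005, g' = -0.3313 → V/F = 0.5399
Converged at V/F = 0.5399.
Then V = V/F·F = 0.5399·367.7 = 198.5 mol/h and L = F − V = 169.2 mol/h.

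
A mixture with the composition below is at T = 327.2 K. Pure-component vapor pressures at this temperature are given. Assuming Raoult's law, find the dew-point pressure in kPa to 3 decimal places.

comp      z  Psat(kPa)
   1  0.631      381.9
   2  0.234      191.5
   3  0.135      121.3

Pdew = 250.806 kPa

At the dew point ψ → 1, so Σzᵢ/Kᵢ = 1 with Kᵢ = Pᵢˢᵃᵗ/P ⇒ 1/P = Σzᵢ/Pᵢˢᵃᵗ.
1/P = 0.631/381.9 + 0.234/191.5 + 0.135/121.3 = 0.003987 ⇒ P = 250.806 kPa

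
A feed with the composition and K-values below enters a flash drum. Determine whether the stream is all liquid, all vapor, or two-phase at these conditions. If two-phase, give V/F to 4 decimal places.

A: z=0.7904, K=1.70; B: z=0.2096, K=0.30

two-phase, V/F = 0.8297

ΣzᵢKᵢ = 1.4066; Σzᵢ/Kᵢ = 1.1636.
Both exceed 1, so a two-phase solution exists.
Let ψ = V/F and solve Σ zᵢ(Kᵢ−1)/(1+ψ(Kᵢ−1)) = 0.
Newton–Raphson from ψ = 0.35:
  ψ = 0.3500: g = 0.25007, g' = -0.4300 → ψ = 0.9315
  ψ = 0.9315: g = -0.08677, g' = -0.9902 → ψ = 0.8439
  ψ = 0.8439: g = -0.01066, g' = -0.7662 → ψ = 0.8300
  ψ = 0.8300: g = -0.00019, g' = -0.7399 → ψ = 0.8297
Converged at ψ = 0.8297.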